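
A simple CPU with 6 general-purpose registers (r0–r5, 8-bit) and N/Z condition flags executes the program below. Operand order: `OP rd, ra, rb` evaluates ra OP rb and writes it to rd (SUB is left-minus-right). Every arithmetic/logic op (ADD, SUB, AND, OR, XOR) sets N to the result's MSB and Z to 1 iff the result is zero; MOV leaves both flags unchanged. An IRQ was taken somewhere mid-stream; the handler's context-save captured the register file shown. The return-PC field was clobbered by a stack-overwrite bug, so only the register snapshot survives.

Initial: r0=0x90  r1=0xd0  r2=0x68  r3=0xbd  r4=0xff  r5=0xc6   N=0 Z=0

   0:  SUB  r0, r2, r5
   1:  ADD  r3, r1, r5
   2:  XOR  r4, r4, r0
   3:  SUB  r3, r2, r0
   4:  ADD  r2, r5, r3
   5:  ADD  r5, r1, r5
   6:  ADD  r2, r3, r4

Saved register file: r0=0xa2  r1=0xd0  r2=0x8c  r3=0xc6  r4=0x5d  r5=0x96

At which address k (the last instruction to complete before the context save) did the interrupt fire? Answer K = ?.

K = 5

after  0: r0=0xa2 r1=0xd0 r2=0x68 r3=0xbd r4=0xff r5=0xc6  N=1 Z=0
after  1: r0=0xa2 r1=0xd0 r2=0x68 r3=0x96 r4=0xff r5=0xc6  N=1 Z=0
after  2: r0=0xa2 r1=0xd0 r2=0x68 r3=0x96 r4=0x5d r5=0xc6  N=0 Z=0
after  3: r0=0xa2 r1=0xd0 r2=0x68 r3=0xc6 r4=0x5d r5=0xc6  N=1 Z=0
after  4: r0=0xa2 r1=0xd0 r2=0x8c r3=0xc6 r4=0x5d r5=0xc6  N=1 Z=0
after  5: r0=0xa2 r1=0xd0 r2=0x8c r3=0xc6 r4=0x5d r5=0x96  N=1 Z=0
-- IRQ taken; context saved, return-PC = 6 --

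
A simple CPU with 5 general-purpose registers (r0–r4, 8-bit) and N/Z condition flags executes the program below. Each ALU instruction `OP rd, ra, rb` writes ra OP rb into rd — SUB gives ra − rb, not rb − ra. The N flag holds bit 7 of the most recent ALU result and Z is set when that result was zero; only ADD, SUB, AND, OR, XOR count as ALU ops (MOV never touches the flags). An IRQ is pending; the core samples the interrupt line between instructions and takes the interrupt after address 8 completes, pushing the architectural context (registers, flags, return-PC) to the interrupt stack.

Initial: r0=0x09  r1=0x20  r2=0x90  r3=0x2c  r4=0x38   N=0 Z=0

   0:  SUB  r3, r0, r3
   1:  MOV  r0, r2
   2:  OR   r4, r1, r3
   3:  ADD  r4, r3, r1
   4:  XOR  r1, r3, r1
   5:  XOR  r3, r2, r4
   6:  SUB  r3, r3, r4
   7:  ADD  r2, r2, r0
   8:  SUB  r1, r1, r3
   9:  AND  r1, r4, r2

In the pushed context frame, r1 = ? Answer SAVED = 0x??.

after  0: r0=0x09 r1=0x20 r2=0x90 r3=0xdd r4=0x38  N=1 Z=0
after  1: r0=0x90 r1=0x20 r2=0x90 r3=0xdd r4=0x38  N=1 Z=0
after  2: r0=0x90 r1=0x20 r2=0x90 r3=0xdd r4=0xfd  N=1 Z=0
after  3: r0=0x90 r1=0x20 r2=0x90 r3=0xdd r4=0xfd  N=1 Z=0
after  4: r0=0x90 r1=0xfd r2=0x90 r3=0xdd r4=0xfd  N=1 Z=0
after  5: r0=0x90 r1=0xfd r2=0x90 r3=0x6d r4=0xfd  N=0 Z=0
after  6: r0=0x90 r1=0xfd r2=0x90 r3=0x70 r4=0xfd  N=0 Z=0
after  7: r0=0x90 r1=0xfd r2=0x20 r3=0x70 r4=0xfd  N=0 Z=0
after  8: r0=0x90 r1=0x8d r2=0x20 r3=0x70 r4=0xfd  N=1 Z=0
-- IRQ taken; context saved, return-PC = 9 --

SAVED = 0x8d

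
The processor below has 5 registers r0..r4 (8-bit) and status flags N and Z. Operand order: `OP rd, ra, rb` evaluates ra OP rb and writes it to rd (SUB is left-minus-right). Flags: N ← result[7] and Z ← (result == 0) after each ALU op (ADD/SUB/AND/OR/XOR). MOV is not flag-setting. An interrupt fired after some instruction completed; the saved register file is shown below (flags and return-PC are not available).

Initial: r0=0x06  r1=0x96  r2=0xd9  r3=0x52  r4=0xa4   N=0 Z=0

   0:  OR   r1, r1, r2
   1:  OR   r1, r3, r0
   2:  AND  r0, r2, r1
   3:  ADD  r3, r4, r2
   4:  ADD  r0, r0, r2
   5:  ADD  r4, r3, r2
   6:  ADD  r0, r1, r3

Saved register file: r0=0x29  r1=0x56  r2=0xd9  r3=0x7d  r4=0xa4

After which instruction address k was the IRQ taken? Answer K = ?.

after  0: r0=0x06 r1=0xdf r2=0xd9 r3=0x52 r4=0xa4  N=1 Z=0
after  1: r0=0x06 r1=0x56 r2=0xd9 r3=0x52 r4=0xa4  N=0 Z=0
after  2: r0=0x50 r1=0x56 r2=0xd9 r3=0x52 r4=0xa4  N=0 Z=0
after  3: r0=0x50 r1=0x56 r2=0xd9 r3=0x7d r4=0xa4  N=0 Z=0
after  4: r0=0x29 r1=0x56 r2=0xd9 r3=0x7d r4=0xa4  N=0 Z=0
-- IRQ taken; context saved, return-PC = 5 --

K = 4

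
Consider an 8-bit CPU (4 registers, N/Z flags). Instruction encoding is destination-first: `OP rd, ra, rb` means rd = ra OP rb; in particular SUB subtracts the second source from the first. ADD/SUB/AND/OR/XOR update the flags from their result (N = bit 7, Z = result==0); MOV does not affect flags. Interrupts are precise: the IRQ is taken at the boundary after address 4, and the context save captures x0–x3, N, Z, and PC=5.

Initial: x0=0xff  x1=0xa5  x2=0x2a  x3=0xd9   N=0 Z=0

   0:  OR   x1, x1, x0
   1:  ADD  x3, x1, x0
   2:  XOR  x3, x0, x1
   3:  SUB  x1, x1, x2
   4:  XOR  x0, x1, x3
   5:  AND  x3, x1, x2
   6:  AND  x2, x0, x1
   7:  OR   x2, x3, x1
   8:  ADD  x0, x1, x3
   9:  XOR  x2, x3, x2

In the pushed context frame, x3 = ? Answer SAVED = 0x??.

after  0: x0=0xff x1=0xff x2=0x2a x3=0xd9  N=1 Z=0
after  1: x0=0xff x1=0xff x2=0x2a x3=0xfe  N=1 Z=0
after  2: x0=0xff x1=0xff x2=0x2a x3=0x00  N=0 Z=1
after  3: x0=0xff x1=0xd5 x2=0x2a x3=0x00  N=1 Z=0
after  4: x0=0xd5 x1=0xd5 x2=0x2a x3=0x00  N=1 Z=0
-- IRQ taken; context saved, return-PC = 5 --

SAVED = 0x00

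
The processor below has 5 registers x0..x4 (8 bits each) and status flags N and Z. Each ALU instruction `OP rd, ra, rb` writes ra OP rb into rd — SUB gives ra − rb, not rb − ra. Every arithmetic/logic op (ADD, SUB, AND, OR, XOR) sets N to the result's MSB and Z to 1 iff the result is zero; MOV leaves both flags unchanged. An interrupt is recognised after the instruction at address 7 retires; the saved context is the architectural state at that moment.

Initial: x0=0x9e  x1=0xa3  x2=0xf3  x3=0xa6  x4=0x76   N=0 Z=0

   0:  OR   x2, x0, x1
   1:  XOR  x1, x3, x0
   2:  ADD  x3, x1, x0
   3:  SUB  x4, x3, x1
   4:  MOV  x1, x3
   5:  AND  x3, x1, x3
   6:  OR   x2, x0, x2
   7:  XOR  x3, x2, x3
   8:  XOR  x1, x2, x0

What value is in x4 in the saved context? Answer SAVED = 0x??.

SAVED = 0x9e

after  0: x0=0x9e x1=0xa3 x2=0xbf x3=0xa6 x4=0x76  N=1 Z=0
after  1: x0=0x9e x1=0x38 x2=0xbf x3=0xa6 x4=0x76  N=0 Z=0
after  2: x0=0x9e x1=0x38 x2=0xbf x3=0xd6 x4=0x76  N=1 Z=0
after  3: x0=0x9e x1=0x38 x2=0xbf x3=0xd6 x4=0x9e  N=1 Z=0
after  4: x0=0x9e x1=0xd6 x2=0xbf x3=0xd6 x4=0x9e  N=1 Z=0
after  5: x0=0x9e x1=0xd6 x2=0xbf x3=0xd6 x4=0x9e  N=1 Z=0
after  6: x0=0x9e x1=0xd6 x2=0xbf x3=0xd6 x4=0x9e  N=1 Z=0
after  7: x0=0x9e x1=0xd6 x2=0xbf x3=0x69 x4=0x9e  N=0 Z=0
-- IRQ taken; context saved, return-PC = 8 --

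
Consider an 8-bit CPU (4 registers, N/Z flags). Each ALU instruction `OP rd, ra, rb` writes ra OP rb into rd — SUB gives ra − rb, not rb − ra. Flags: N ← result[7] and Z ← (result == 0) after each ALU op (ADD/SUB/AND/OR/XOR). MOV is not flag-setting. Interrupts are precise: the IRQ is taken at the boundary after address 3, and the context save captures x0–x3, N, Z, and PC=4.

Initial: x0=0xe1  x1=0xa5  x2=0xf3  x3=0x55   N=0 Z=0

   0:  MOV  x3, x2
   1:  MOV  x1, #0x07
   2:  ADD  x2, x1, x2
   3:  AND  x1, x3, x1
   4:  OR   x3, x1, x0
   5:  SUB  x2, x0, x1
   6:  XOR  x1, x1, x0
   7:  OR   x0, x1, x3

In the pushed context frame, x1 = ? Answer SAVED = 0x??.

SAVED = 0x03

after  0: x0=0xe1 x1=0xa5 x2=0xf3 x3=0xf3  N=0 Z=0
after  1: x0=0xe1 x1=0x07 x2=0xf3 x3=0xf3  N=0 Z=0
after  2: x0=0xe1 x1=0x07 x2=0xfa x3=0xf3  N=1 Z=0
after  3: x0=0xe1 x1=0x03 x2=0xfa x3=0xf3  N=0 Z=0
-- IRQ taken; context saved, return-PC = 4 --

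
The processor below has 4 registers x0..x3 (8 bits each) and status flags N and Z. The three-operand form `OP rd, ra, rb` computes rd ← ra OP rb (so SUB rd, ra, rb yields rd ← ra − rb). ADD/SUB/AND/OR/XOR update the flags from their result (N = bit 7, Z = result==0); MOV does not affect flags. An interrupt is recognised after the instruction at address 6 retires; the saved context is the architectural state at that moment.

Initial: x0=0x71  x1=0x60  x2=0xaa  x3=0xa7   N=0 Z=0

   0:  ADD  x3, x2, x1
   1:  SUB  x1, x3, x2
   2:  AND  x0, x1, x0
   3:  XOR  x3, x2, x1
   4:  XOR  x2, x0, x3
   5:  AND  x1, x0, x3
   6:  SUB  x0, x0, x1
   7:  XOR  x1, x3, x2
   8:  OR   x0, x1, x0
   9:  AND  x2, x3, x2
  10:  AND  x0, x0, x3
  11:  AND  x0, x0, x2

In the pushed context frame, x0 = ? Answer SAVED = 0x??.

after  0: x0=0x71 x1=0x60 x2=0xaa x3=0x0a  N=0 Z=0
after  1: x0=0x71 x1=0x60 x2=0xaa x3=0x0a  N=0 Z=0
after  2: x0=0x60 x1=0x60 x2=0xaa x3=0x0a  N=0 Z=0
after  3: x0=0x60 x1=0x60 x2=0xaa x3=0xca  N=1 Z=0
after  4: x0=0x60 x1=0x60 x2=0xaa x3=0xca  N=1 Z=0
after  5: x0=0x60 x1=0x40 x2=0xaa x3=0xca  N=0 Z=0
after  6: x0=0x20 x1=0x40 x2=0xaa x3=0xca  N=0 Z=0
-- IRQ taken; context saved, return-PC = 7 --

SAVED = 0x20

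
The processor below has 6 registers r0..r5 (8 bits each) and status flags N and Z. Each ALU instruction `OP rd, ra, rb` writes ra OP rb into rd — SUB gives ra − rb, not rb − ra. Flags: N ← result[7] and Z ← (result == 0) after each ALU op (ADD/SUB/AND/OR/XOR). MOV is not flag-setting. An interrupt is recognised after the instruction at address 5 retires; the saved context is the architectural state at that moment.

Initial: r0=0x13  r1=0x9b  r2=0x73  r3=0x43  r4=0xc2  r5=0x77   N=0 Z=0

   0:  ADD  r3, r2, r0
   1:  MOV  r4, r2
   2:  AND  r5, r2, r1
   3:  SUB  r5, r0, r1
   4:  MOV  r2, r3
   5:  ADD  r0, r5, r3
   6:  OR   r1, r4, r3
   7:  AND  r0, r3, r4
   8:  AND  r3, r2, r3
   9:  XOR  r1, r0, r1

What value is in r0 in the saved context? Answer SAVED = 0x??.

SAVED = 0xfe

after  0: r0=0x13 r1=0x9b r2=0x73 r3=0x86 r4=0xc2 r5=0x77  N=1 Z=0
after  1: r0=0x13 r1=0x9b r2=0x73 r3=0x86 r4=0x73 r5=0x77  N=1 Z=0
after  2: r0=0x13 r1=0x9b r2=0x73 r3=0x86 r4=0x73 r5=0x13  N=0 Z=0
after  3: r0=0x13 r1=0x9b r2=0x73 r3=0x86 r4=0x73 r5=0x78  N=0 Z=0
after  4: r0=0x13 r1=0x9b r2=0x86 r3=0x86 r4=0x73 r5=0x78  N=0 Z=0
after  5: r0=0xfe r1=0x9b r2=0x86 r3=0x86 r4=0x73 r5=0x78  N=1 Z=0
-- IRQ taken; context saved, return-PC = 6 --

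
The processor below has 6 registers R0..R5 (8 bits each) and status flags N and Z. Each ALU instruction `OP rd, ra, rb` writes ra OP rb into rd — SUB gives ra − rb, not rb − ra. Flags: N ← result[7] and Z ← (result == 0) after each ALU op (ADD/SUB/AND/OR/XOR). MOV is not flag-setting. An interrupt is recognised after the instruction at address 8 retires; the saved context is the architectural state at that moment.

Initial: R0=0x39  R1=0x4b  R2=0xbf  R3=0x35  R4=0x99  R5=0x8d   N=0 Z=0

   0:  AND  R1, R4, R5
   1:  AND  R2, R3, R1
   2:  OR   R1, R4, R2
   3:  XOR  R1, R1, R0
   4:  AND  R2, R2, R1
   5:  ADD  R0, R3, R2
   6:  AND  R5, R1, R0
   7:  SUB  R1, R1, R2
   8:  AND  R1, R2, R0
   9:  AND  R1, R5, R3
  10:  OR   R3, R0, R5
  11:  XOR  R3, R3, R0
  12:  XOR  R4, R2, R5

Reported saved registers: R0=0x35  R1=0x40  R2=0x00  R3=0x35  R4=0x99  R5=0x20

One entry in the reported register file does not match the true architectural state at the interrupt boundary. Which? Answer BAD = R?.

BAD = R1

after  0: R0=0x39 R1=0x89 R2=0xbf R3=0x35 R4=0x99 R5=0x8d  N=1 Z=0
after  1: R0=0x39 R1=0x89 R2=0x01 R3=0x35 R4=0x99 R5=0x8d  N=0 Z=0
after  2: R0=0x39 R1=0x99 R2=0x01 R3=0x35 R4=0x99 R5=0x8d  N=1 Z=0
after  3: R0=0x39 R1=0xa0 R2=0x01 R3=0x35 R4=0x99 R5=0x8d  N=1 Z=0
after  4: R0=0x39 R1=0xa0 R2=0x00 R3=0x35 R4=0x99 R5=0x8d  N=0 Z=1
after  5: R0=0x35 R1=0xa0 R2=0x00 R3=0x35 R4=0x99 R5=0x8d  N=0 Z=0
after  6: R0=0x35 R1=0xa0 R2=0x00 R3=0x35 R4=0x99 R5=0x20  N=0 Z=0
after  7: R0=0x35 R1=0xa0 R2=0x00 R3=0x35 R4=0x99 R5=0x20  N=1 Z=0
after  8: R0=0x35 R1=0x00 R2=0x00 R3=0x35 R4=0x99 R5=0x20  N=0 Z=1
-- IRQ taken; context saved, return-PC = 9 --
mismatch: R1: reported 0x40 vs actual 0x00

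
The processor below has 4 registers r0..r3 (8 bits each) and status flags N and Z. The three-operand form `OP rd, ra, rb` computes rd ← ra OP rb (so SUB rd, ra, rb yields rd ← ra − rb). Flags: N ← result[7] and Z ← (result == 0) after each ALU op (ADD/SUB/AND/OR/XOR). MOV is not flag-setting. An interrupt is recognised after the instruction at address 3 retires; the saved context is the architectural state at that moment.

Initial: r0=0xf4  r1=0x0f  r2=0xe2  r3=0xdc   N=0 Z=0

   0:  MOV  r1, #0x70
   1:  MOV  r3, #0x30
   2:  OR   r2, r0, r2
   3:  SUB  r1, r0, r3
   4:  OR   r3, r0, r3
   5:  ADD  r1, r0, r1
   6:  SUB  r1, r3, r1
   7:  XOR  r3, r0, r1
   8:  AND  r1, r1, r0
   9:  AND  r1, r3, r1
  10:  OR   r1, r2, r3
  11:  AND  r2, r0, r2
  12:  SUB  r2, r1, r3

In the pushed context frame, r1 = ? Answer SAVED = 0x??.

after  0: r0=0xf4 r1=0x70 r2=0xe2 r3=0xdc  N=0 Z=0
after  1: r0=0xf4 r1=0x70 r2=0xe2 r3=0x30  N=0 Z=0
after  2: r0=0xf4 r1=0x70 r2=0xf6 r3=0x30  N=1 Z=0
after  3: r0=0xf4 r1=0xc4 r2=0xf6 r3=0x30  N=1 Z=0
-- IRQ taken; context saved, return-PC = 4 --

SAVED = 0xc4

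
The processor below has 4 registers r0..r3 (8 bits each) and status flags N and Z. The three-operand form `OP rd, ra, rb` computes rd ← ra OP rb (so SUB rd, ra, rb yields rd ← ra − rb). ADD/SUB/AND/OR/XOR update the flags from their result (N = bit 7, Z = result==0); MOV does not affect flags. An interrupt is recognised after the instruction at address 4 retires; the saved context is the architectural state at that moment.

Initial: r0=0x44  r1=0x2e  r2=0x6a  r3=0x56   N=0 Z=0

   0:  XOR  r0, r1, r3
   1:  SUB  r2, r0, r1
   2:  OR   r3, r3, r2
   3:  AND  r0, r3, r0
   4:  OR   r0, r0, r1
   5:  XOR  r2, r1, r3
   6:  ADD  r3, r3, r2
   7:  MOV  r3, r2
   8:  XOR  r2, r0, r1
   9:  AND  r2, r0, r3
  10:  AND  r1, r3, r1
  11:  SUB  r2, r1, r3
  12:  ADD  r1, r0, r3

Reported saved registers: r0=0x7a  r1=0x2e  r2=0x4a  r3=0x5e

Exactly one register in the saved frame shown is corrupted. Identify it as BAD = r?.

BAD = r0

after  0: r0=0x78 r1=0x2e r2=0x6a r3=0x56  N=0 Z=0
after  1: r0=0x78 r1=0x2e r2=0x4a r3=0x56  N=0 Z=0
after  2: r0=0x78 r1=0x2e r2=0x4a r3=0x5e  N=0 Z=0
after  3: r0=0x58 r1=0x2e r2=0x4a r3=0x5e  N=0 Z=0
after  4: r0=0x7e r1=0x2e r2=0x4a r3=0x5e  N=0 Z=0
-- IRQ taken; context saved, return-PC = 5 --
mismatch: r0: reported 0x7a vs actual 0x7e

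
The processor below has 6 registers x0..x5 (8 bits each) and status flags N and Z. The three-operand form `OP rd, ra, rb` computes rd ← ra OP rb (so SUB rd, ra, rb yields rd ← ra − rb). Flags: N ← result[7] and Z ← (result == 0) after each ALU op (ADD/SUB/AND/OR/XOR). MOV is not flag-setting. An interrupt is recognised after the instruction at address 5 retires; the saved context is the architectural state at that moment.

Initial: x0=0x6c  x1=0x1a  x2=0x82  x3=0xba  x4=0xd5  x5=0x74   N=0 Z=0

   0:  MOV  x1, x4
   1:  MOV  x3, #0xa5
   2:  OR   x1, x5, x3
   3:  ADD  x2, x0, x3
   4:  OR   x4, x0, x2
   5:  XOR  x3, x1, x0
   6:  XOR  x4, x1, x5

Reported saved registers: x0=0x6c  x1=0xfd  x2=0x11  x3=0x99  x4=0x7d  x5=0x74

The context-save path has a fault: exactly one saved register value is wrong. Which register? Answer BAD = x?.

after  0: x0=0x6c x1=0xd5 x2=0x82 x3=0xba x4=0xd5 x5=0x74  N=0 Z=0
after  1: x0=0x6c x1=0xd5 x2=0x82 x3=0xa5 x4=0xd5 x5=0x74  N=0 Z=0
after  2: x0=0x6c x1=0xf5 x2=0x82 x3=0xa5 x4=0xd5 x5=0x74  N=1 Z=0
after  3: x0=0x6c x1=0xf5 x2=0x11 x3=0xa5 x4=0xd5 x5=0x74  N=0 Z=0
after  4: x0=0x6c x1=0xf5 x2=0x11 x3=0xa5 x4=0x7d x5=0x74  N=0 Z=0
after  5: x0=0x6c x1=0xf5 x2=0x11 x3=0x99 x4=0x7d x5=0x74  N=1 Z=0
-- IRQ taken; context saved, return-PC = 6 --
mismatch: x1: reported 0xfd vs actual 0xf5

BAD = x1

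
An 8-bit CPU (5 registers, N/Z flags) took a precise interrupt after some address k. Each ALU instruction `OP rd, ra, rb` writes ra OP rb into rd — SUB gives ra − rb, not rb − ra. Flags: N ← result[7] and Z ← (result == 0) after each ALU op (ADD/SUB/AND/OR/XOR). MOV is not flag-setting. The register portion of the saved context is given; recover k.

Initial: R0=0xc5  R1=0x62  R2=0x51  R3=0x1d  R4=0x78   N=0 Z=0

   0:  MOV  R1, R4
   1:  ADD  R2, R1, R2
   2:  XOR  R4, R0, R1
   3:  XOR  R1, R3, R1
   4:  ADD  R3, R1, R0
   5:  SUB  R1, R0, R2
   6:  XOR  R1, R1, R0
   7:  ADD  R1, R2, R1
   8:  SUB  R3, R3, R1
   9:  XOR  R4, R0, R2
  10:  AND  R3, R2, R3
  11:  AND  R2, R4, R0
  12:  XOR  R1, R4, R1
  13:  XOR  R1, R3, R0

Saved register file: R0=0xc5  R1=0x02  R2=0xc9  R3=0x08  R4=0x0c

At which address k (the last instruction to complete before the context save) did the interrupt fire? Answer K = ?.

after  0: R0=0xc5 R1=0x78 R2=0x51 R3=0x1d R4=0x78  N=0 Z=0
after  1: R0=0xc5 R1=0x78 R2=0xc9 R3=0x1d R4=0x78  N=1 Z=0
after  2: R0=0xc5 R1=0x78 R2=0xc9 R3=0x1d R4=0xbd  N=1 Z=0
after  3: R0=0xc5 R1=0x65 R2=0xc9 R3=0x1d R4=0xbd  N=0 Z=0
after  4: R0=0xc5 R1=0x65 R2=0xc9 R3=0x2a R4=0xbd  N=0 Z=0
after  5: R0=0xc5 R1=0xfc R2=0xc9 R3=0x2a R4=0xbd  N=1 Z=0
after  6: R0=0xc5 R1=0x39 R2=0xc9 R3=0x2a R4=0xbd  N=0 Z=0
after  7: R0=0xc5 R1=0x02 R2=0xc9 R3=0x2a R4=0xbd  N=0 Z=0
after  8: R0=0xc5 R1=0x02 R2=0xc9 R3=0x28 R4=0xbd  N=0 Z=0
after  9: R0=0xc5 R1=0x02 R2=0xc9 R3=0x28 R4=0x0c  N=0 Z=0
after 10: R0=0xc5 R1=0x02 R2=0xc9 R3=0x08 R4=0x0c  N=0 Z=0
-- IRQ taken; context saved, return-PC = 11 --

K = 10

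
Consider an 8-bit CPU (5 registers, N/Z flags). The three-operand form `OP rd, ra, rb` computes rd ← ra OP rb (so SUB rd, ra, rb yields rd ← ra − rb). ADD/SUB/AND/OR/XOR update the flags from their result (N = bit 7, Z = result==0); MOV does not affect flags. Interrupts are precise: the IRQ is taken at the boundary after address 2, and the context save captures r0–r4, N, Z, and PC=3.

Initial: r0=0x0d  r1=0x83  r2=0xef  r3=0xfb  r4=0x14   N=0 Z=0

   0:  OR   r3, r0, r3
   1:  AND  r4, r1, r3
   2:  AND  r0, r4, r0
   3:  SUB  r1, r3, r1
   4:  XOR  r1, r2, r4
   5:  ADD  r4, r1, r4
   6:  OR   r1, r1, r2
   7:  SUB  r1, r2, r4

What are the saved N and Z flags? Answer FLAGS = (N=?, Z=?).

after  0: r0=0x0d r1=0x83 r2=0xef r3=0xff r4=0x14  N=1 Z=0
after  1: r0=0x0d r1=0x83 r2=0xef r3=0xff r4=0x83  N=1 Z=0
after  2: r0=0x01 r1=0x83 r2=0xef r3=0xff r4=0x83  N=0 Z=0
-- IRQ taken; context saved, return-PC = 3 --

FLAGS = (N=0, Z=0)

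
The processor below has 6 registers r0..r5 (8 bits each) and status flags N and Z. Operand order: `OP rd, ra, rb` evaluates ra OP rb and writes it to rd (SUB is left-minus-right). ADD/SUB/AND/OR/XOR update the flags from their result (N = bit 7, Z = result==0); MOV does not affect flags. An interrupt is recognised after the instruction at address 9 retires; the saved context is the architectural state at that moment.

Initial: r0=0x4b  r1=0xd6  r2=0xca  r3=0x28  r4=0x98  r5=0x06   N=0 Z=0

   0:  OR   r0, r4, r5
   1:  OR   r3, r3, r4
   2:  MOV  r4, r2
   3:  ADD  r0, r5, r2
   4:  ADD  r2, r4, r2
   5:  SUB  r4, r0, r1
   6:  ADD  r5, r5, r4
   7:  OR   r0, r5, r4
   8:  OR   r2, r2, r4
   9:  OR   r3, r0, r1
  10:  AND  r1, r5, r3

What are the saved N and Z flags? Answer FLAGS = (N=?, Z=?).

FLAGS = (N=1, Z=0)

after  0: r0=0x9e r1=0xd6 r2=0xca r3=0x28 r4=0x98 r5=0x06  N=1 Z=0
after  1: r0=0x9e r1=0xd6 r2=0xca r3=0xb8 r4=0x98 r5=0x06  N=1 Z=0
after  2: r0=0x9e r1=0xd6 r2=0xca r3=0xb8 r4=0xca r5=0x06  N=1 Z=0
after  3: r0=0xd0 r1=0xd6 r2=0xca r3=0xb8 r4=0xca r5=0x06  N=1 Z=0
after  4: r0=0xd0 r1=0xd6 r2=0x94 r3=0xb8 r4=0xca r5=0x06  N=1 Z=0
after  5: r0=0xd0 r1=0xd6 r2=0x94 r3=0xb8 r4=0xfa r5=0x06  N=1 Z=0
after  6: r0=0xd0 r1=0xd6 r2=0x94 r3=0xb8 r4=0xfa r5=0x00  N=0 Z=1
after  7: r0=0xfa r1=0xd6 r2=0x94 r3=0xb8 r4=0xfa r5=0x00  N=1 Z=0
after  8: r0=0xfa r1=0xd6 r2=0xfe r3=0xb8 r4=0xfa r5=0x00  N=1 Z=0
after  9: r0=0xfa r1=0xd6 r2=0xfe r3=0xfe r4=0xfa r5=0x00  N=1 Z=0
-- IRQ taken; context saved, return-PC = 10 --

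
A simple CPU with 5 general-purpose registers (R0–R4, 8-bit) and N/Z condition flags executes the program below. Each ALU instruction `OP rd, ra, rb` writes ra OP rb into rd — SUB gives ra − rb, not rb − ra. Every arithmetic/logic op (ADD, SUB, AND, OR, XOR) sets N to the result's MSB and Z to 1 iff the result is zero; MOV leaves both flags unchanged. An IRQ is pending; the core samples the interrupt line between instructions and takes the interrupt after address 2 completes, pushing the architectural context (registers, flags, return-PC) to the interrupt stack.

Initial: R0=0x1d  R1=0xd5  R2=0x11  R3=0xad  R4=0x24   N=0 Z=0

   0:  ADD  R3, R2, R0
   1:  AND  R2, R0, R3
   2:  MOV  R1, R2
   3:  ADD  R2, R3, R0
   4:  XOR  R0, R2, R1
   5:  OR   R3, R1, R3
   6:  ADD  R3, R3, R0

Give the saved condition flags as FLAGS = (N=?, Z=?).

after  0: R0=0x1d R1=0xd5 R2=0x11 R3=0x2e R4=0x24  N=0 Z=0
after  1: R0=0x1d R1=0xd5 R2=0x0c R3=0x2e R4=0x24  N=0 Z=0
after  2: R0=0x1d R1=0x0c R2=0x0c R3=0x2e R4=0x24  N=0 Z=0
-- IRQ taken; context saved, return-PC = 3 --

FLAGS = (N=0, Z=0)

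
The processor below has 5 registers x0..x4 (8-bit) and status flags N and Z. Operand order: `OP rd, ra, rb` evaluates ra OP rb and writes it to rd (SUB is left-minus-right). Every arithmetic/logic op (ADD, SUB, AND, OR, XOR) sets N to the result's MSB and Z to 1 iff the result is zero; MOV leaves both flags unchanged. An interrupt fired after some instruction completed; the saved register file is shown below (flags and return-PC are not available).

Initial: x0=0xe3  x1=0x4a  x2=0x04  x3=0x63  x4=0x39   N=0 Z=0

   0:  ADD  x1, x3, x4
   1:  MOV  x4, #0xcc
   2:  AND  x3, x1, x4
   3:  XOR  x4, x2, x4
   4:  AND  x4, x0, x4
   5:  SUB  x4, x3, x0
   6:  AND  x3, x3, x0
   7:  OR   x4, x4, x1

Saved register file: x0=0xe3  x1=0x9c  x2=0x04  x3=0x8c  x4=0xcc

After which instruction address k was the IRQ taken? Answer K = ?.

K = 2

after  0: x0=0xe3 x1=0x9c x2=0x04 x3=0x63 x4=0x39  N=1 Z=0
after  1: x0=0xe3 x1=0x9c x2=0x04 x3=0x63 x4=0xcc  N=1 Z=0
after  2: x0=0xe3 x1=0x9c x2=0x04 x3=0x8c x4=0xcc  N=1 Z=0
-- IRQ taken; context saved, return-PC = 3 --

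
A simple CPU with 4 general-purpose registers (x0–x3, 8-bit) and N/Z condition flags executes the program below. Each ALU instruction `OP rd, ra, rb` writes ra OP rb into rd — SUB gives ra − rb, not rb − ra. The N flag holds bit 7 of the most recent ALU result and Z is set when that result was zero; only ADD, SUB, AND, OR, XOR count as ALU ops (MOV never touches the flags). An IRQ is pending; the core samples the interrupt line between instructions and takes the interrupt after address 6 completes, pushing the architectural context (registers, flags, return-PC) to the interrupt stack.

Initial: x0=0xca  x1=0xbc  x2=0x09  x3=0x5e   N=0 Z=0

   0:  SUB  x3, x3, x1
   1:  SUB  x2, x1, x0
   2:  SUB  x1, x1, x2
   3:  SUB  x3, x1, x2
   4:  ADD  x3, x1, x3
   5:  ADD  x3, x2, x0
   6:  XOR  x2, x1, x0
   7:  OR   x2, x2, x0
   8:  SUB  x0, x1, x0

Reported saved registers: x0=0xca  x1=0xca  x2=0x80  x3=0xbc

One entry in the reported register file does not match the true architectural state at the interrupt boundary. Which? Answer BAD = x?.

BAD = x2

after  0: x0=0xca x1=0xbc x2=0x09 x3=0xa2  N=1 Z=0
after  1: x0=0xca x1=0xbc x2=0xf2 x3=0xa2  N=1 Z=0
after  2: x0=0xca x1=0xca x2=0xf2 x3=0xa2  N=1 Z=0
after  3: x0=0xca x1=0xca x2=0xf2 x3=0xd8  N=1 Z=0
after  4: x0=0xca x1=0xca x2=0xf2 x3=0xa2  N=1 Z=0
after  5: x0=0xca x1=0xca x2=0xf2 x3=0xbc  N=1 Z=0
after  6: x0=0xca x1=0xca x2=0x00 x3=0xbc  N=0 Z=1
-- IRQ taken; context saved, return-PC = 7 --
mismatch: x2: reported 0x80 vs actual 0x00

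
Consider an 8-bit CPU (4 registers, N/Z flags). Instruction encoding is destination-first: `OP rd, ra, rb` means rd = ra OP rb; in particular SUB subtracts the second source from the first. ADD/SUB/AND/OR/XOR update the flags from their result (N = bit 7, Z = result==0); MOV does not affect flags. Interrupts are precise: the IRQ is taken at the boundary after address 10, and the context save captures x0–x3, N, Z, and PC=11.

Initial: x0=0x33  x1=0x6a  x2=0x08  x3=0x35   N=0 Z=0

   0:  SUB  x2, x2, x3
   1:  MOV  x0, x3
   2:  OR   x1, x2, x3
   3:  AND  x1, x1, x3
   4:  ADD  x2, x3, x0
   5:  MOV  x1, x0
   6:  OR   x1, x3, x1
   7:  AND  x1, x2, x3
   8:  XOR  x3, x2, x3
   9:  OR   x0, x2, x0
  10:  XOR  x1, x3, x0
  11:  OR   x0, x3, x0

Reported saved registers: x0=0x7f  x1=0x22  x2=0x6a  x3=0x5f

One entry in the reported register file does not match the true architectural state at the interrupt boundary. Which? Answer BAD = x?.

BAD = x1

after  0: x0=0x33 x1=0x6a x2=0xd3 x3=0x35  N=1 Z=0
after  1: x0=0x35 x1=0x6a x2=0xd3 x3=0x35  N=1 Z=0
after  2: x0=0x35 x1=0xf7 x2=0xd3 x3=0x35  N=1 Z=0
after  3: x0=0x35 x1=0x35 x2=0xd3 x3=0x35  N=0 Z=0
after  4: x0=0x35 x1=0x35 x2=0x6a x3=0x35  N=0 Z=0
after  5: x0=0x35 x1=0x35 x2=0x6a x3=0x35  N=0 Z=0
after  6: x0=0x35 x1=0x35 x2=0x6a x3=0x35  N=0 Z=0
after  7: x0=0x35 x1=0x20 x2=0x6a x3=0x35  N=0 Z=0
after  8: x0=0x35 x1=0x20 x2=0x6a x3=0x5f  N=0 Z=0
after  9: x0=0x7f x1=0x20 x2=0x6a x3=0x5f  N=0 Z=0
after 10: x0=0x7f x1=0x20 x2=0x6a x3=0x5f  N=0 Z=0
-- IRQ taken; context saved, return-PC = 11 --
mismatch: x1: reported 0x22 vs actual 0x20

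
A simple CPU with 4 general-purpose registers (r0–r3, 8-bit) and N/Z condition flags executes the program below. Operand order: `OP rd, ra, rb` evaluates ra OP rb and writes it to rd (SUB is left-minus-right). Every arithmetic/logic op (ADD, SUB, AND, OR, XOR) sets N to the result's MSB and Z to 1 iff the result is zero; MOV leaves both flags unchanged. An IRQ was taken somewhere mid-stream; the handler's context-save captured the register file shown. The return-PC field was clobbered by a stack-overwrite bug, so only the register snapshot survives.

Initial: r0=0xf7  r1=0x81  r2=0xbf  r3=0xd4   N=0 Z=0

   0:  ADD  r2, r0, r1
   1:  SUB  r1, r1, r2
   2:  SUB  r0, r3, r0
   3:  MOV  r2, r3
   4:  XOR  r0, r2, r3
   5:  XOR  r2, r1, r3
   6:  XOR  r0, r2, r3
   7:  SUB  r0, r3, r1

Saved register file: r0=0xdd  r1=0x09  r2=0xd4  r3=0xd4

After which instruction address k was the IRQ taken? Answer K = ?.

after  0: r0=0xf7 r1=0x81 r2=0x78 r3=0xd4  N=0 Z=0
after  1: r0=0xf7 r1=0x09 r2=0x78 r3=0xd4  N=0 Z=0
after  2: r0=0xdd r1=0x09 r2=0x78 r3=0xd4  N=1 Z=0
after  3: r0=0xdd r1=0x09 r2=0xd4 r3=0xd4  N=1 Z=0
-- IRQ taken; context saved, return-PC = 4 --

K = 3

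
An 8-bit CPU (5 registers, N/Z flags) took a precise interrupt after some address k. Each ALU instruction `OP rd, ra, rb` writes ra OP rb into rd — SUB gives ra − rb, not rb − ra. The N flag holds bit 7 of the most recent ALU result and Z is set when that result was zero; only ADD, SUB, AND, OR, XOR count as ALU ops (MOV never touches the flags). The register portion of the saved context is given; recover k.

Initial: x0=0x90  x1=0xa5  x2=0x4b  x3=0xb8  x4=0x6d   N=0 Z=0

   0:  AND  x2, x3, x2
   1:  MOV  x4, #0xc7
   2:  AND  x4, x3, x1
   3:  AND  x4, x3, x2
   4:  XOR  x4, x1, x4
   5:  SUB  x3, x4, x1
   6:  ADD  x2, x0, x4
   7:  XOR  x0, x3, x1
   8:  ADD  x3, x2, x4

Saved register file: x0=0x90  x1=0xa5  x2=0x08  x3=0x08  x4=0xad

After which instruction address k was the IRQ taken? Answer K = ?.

K = 5

after  0: x0=0x90 x1=0xa5 x2=0x08 x3=0xb8 x4=0x6d  N=0 Z=0
after  1: x0=0x90 x1=0xa5 x2=0x08 x3=0xb8 x4=0xc7  N=0 Z=0
after  2: x0=0x90 x1=0xa5 x2=0x08 x3=0xb8 x4=0xa0  N=1 Z=0
after  3: x0=0x90 x1=0xa5 x2=0x08 x3=0xb8 x4=0x08  N=0 Z=0
after  4: x0=0x90 x1=0xa5 x2=0x08 x3=0xb8 x4=0xad  N=1 Z=0
after  5: x0=0x90 x1=0xa5 x2=0x08 x3=0x08 x4=0xad  N=0 Z=0
-- IRQ taken; context saved, return-PC = 6 --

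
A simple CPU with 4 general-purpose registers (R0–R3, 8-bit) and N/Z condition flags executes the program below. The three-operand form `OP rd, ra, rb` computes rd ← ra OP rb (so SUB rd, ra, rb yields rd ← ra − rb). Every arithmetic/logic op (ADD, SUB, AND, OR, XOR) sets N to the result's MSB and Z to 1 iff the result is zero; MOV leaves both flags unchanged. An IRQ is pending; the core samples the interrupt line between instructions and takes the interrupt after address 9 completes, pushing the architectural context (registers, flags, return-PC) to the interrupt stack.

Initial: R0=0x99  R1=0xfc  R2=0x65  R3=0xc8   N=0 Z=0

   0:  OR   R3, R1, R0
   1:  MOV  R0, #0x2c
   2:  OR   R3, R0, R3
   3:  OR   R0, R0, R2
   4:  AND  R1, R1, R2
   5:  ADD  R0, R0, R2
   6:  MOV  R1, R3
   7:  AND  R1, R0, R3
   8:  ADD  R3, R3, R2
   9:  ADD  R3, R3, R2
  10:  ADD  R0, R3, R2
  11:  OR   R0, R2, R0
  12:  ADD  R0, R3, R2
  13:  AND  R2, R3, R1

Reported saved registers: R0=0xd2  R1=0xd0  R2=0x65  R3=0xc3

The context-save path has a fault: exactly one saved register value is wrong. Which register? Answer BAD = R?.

BAD = R3

after  0: R0=0x99 R1=0xfc R2=0x65 R3=0xfd  N=1 Z=0
after  1: R0=0x2c R1=0xfc R2=0x65 R3=0xfd  N=1 Z=0
after  2: R0=0x2c R1=0xfc R2=0x65 R3=0xfd  N=1 Z=0
after  3: R0=0x6d R1=0xfc R2=0x65 R3=0xfd  N=0 Z=0
after  4: R0=0x6d R1=0x64 R2=0x65 R3=0xfd  N=0 Z=0
after  5: R0=0xd2 R1=0x64 R2=0x65 R3=0xfd  N=1 Z=0
after  6: R0=0xd2 R1=0xfd R2=0x65 R3=0xfd  N=1 Z=0
after  7: R0=0xd2 R1=0xd0 R2=0x65 R3=0xfd  N=1 Z=0
after  8: R0=0xd2 R1=0xd0 R2=0x65 R3=0x62  N=0 Z=0
after  9: R0=0xd2 R1=0xd0 R2=0x65 R3=0xc7  N=1 Z=0
-- IRQ taken; context saved, return-PC = 10 --
mismatch: R3: reported 0xc3 vs actual 0xc7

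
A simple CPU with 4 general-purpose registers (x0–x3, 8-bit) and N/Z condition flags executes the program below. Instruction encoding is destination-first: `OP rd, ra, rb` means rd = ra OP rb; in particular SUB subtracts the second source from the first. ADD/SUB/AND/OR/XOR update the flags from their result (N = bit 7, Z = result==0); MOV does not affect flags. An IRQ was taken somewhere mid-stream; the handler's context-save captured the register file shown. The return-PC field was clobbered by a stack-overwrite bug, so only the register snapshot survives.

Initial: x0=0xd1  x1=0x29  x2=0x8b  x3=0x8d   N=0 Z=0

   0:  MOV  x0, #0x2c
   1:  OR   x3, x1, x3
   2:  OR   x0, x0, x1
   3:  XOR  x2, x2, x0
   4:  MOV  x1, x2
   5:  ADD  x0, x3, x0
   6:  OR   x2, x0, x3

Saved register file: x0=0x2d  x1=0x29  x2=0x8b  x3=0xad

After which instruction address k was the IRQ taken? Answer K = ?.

K = 2

after  0: x0=0x2c x1=0x29 x2=0x8b x3=0x8d  N=0 Z=0
after  1: x0=0x2c x1=0x29 x2=0x8b x3=0xad  N=1 Z=0
after  2: x0=0x2d x1=0x29 x2=0x8b x3=0xad  N=0 Z=0
-- IRQ taken; context saved, return-PC = 3 --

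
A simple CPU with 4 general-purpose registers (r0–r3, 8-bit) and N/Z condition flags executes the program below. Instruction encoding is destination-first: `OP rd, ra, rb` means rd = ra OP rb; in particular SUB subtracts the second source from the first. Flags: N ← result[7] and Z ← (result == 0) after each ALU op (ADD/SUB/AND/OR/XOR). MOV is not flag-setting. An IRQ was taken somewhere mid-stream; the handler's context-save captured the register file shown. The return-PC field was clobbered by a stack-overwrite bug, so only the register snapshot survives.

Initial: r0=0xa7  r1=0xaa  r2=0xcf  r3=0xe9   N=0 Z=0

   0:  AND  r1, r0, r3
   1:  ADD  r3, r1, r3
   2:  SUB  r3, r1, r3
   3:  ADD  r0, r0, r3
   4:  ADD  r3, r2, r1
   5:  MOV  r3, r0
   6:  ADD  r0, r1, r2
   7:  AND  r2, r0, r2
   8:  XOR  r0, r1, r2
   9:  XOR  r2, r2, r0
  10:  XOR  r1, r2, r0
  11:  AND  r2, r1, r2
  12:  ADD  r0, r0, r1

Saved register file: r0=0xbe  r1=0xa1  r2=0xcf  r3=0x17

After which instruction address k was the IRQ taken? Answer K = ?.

K = 3

after  0: r0=0xa7 r1=0xa1 r2=0xcf r3=0xe9  N=1 Z=0
after  1: r0=0xa7 r1=0xa1 r2=0xcf r3=0x8a  N=1 Z=0
after  2: r0=0xa7 r1=0xa1 r2=0xcf r3=0x17  N=0 Z=0
after  3: r0=0xbe r1=0xa1 r2=0xcf r3=0x17  N=1 Z=0
-- IRQ taken; context saved, return-PC = 4 --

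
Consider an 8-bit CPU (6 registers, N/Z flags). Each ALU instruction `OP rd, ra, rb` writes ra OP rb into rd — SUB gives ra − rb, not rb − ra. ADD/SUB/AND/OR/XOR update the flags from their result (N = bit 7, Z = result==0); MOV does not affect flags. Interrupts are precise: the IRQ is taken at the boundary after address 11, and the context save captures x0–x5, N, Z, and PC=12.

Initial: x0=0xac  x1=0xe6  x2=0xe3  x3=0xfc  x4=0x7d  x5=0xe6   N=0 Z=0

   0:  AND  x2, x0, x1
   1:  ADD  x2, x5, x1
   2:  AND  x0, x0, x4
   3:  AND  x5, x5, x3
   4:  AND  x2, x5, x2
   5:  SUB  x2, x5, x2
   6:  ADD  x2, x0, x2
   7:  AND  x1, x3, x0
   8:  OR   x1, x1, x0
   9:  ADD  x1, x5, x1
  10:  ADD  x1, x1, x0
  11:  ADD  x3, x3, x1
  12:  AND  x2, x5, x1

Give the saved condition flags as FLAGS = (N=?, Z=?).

FLAGS = (N=0, Z=0)

after  0: x0=0xac x1=0xe6 x2=0xa4 x3=0xfc x4=0x7d x5=0xe6  N=1 Z=0
after  1: x0=0xac x1=0xe6 x2=0xcc x3=0xfc x4=0x7d x5=0xe6  N=1 Z=0
after  2: x0=0x2c x1=0xe6 x2=0xcc x3=0xfc x4=0x7d x5=0xe6  N=0 Z=0
after  3: x0=0x2c x1=0xe6 x2=0xcc x3=0xfc x4=0x7d x5=0xe4  N=1 Z=0
after  4: x0=0x2c x1=0xe6 x2=0xc4 x3=0xfc x4=0x7d x5=0xe4  N=1 Z=0
after  5: x0=0x2c x1=0xe6 x2=0x20 x3=0xfc x4=0x7d x5=0xe4  N=0 Z=0
after  6: x0=0x2c x1=0xe6 x2=0x4c x3=0xfc x4=0x7d x5=0xe4  N=0 Z=0
after  7: x0=0x2c x1=0x2c x2=0x4c x3=0xfc x4=0x7d x5=0xe4  N=0 Z=0
after  8: x0=0x2c x1=0x2c x2=0x4c x3=0xfc x4=0x7d x5=0xe4  N=0 Z=0
after  9: x0=0x2c x1=0x10 x2=0x4c x3=0xfc x4=0x7d x5=0xe4  N=0 Z=0
after 10: x0=0x2c x1=0x3c x2=0x4c x3=0xfc x4=0x7d x5=0xe4  N=0 Z=0
after 11: x0=0x2c x1=0x3c x2=0x4c x3=0x38 x4=0x7d x5=0xe4  N=0 Z=0
-- IRQ taken; context saved, return-PC = 12 --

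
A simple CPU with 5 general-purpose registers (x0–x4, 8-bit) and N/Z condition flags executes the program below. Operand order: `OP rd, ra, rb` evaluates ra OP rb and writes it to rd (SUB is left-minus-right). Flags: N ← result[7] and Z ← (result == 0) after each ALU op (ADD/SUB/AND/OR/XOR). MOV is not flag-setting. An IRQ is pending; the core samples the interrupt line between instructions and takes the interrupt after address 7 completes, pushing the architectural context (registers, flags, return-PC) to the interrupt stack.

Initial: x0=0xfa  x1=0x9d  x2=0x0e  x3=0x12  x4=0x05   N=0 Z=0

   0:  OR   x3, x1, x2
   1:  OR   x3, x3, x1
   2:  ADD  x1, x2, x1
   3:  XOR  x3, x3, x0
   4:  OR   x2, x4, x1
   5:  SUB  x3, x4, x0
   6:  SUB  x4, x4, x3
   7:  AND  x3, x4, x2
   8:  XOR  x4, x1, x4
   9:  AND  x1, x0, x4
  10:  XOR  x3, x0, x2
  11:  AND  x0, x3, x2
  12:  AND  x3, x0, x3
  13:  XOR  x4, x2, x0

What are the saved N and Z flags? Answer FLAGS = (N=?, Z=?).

FLAGS = (N=1, Z=0)

after  0: x0=0xfa x1=0x9d x2=0x0e x3=0x9f x4=0x05  N=1 Z=0
after  1: x0=0xfa x1=0x9d x2=0x0e x3=0x9f x4=0x05  N=1 Z=0
after  2: x0=0xfa x1=0xab x2=0x0e x3=0x9f x4=0x05  N=1 Z=0
after  3: x0=0xfa x1=0xab x2=0x0e x3=0x65 x4=0x05  N=0 Z=0
after  4: x0=0xfa x1=0xab x2=0xaf x3=0x65 x4=0x05  N=1 Z=0
after  5: x0=0xfa x1=0xab x2=0xaf x3=0x0b x4=0x05  N=0 Z=0
after  6: x0=0xfa x1=0xab x2=0xaf x3=0x0b x4=0xfa  N=1 Z=0
after  7: x0=0xfa x1=0xab x2=0xaf x3=0xaa x4=0xfa  N=1 Z=0
-- IRQ taken; context saved, return-PC = 8 --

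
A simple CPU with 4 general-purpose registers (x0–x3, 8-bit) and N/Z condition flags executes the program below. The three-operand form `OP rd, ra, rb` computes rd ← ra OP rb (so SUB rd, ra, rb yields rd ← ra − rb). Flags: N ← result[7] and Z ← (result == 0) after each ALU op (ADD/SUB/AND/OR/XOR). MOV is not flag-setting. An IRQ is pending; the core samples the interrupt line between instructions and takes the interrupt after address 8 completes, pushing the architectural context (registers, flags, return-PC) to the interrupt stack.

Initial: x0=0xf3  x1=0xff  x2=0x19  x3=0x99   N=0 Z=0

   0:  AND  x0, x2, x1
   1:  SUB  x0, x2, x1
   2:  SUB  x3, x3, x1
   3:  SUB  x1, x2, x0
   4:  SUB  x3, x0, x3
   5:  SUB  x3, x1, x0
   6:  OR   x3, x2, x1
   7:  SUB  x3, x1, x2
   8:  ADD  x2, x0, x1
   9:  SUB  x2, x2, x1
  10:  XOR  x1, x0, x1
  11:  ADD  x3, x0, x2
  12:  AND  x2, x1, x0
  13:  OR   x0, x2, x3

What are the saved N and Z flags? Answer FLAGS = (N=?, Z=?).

FLAGS = (N=0, Z=0)

after  0: x0=0x19 x1=0xff x2=0x19 x3=0x99  N=0 Z=0
after  1: x0=0x1a x1=0xff x2=0x19 x3=0x99  N=0 Z=0
after  2: x0=0x1a x1=0xff x2=0x19 x3=0x9a  N=1 Z=0
after  3: x0=0x1a x1=0xff x2=0x19 x3=0x9a  N=1 Z=0
after  4: x0=0x1a x1=0xff x2=0x19 x3=0x80  N=1 Z=0
after  5: x0=0x1a x1=0xff x2=0x19 x3=0xe5  N=1 Z=0
after  6: x0=0x1a x1=0xff x2=0x19 x3=0xff  N=1 Z=0
after  7: x0=0x1a x1=0xff x2=0x19 x3=0xe6  N=1 Z=0
after  8: x0=0x1a x1=0xff x2=0x19 x3=0xe6  N=0 Z=0
-- IRQ taken; context saved, return-PC = 9 --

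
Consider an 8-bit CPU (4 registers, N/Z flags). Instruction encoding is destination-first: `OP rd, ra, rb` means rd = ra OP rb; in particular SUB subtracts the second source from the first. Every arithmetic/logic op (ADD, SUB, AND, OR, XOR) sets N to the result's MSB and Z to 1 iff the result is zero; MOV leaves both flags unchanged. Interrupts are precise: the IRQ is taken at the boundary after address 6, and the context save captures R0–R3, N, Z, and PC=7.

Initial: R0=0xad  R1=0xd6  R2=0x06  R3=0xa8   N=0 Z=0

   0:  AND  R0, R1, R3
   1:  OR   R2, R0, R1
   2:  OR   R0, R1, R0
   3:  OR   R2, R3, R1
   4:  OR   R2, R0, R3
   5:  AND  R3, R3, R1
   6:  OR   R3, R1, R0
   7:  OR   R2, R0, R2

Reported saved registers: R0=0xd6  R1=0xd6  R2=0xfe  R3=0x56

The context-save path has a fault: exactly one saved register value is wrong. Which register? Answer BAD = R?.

after  0: R0=0x80 R1=0xd6 R2=0x06 R3=0xa8  N=1 Z=0
after  1: R0=0x80 R1=0xd6 R2=0xd6 R3=0xa8  N=1 Z=0
after  2: R0=0xd6 R1=0xd6 R2=0xd6 R3=0xa8  N=1 Z=0
after  3: R0=0xd6 R1=0xd6 R2=0xfe R3=0xa8  N=1 Z=0
after  4: R0=0xd6 R1=0xd6 R2=0xfe R3=0xa8  N=1 Z=0
after  5: R0=0xd6 R1=0xd6 R2=0xfe R3=0x80  N=1 Z=0
after  6: R0=0xd6 R1=0xd6 R2=0xfe R3=0xd6  N=1 Z=0
-- IRQ taken; context saved, return-PC = 7 --
mismatch: R3: reported 0x56 vs actual 0xd6

BAD = R3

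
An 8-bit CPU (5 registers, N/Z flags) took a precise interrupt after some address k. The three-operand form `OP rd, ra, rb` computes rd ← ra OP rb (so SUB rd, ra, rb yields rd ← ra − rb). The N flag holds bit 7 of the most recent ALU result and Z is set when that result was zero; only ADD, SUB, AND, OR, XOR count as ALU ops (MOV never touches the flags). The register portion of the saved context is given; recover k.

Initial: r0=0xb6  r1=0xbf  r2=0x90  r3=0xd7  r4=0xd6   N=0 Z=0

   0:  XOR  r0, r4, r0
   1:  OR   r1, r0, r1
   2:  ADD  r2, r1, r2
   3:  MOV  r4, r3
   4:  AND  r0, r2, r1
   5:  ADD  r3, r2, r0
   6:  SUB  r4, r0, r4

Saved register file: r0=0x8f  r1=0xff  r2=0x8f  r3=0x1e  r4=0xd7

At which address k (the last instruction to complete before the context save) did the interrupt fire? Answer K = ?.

K = 5

after  0: r0=0x60 r1=0xbf r2=0x90 r3=0xd7 r4=0xd6  N=0 Z=0
after  1: r0=0x60 r1=0xff r2=0x90 r3=0xd7 r4=0xd6  N=1 Z=0
after  2: r0=0x60 r1=0xff r2=0x8f r3=0xd7 r4=0xd6  N=1 Z=0
after  3: r0=0x60 r1=0xff r2=0x8f r3=0xd7 r4=0xd7  N=1 Z=0
after  4: r0=0x8f r1=0xff r2=0x8f r3=0xd7 r4=0xd7  N=1 Z=0
after  5: r0=0x8f r1=0xff r2=0x8f r3=0x1e r4=0xd7  N=0 Z=0
-- IRQ taken; context saved, return-PC = 6 --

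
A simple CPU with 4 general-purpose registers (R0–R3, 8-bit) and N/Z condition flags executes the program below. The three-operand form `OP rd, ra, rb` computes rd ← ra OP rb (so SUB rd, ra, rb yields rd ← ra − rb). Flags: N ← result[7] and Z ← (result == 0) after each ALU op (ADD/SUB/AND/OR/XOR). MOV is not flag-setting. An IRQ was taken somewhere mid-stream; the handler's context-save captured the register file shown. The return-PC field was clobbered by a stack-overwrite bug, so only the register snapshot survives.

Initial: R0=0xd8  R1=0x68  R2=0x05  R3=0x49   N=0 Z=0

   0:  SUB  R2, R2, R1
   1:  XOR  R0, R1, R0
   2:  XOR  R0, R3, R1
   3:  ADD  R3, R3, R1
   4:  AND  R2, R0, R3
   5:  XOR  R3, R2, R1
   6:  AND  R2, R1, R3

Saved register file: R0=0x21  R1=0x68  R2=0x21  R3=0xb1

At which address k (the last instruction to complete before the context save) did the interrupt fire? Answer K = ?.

K = 4

after  0: R0=0xd8 R1=0x68 R2=0x9d R3=0x49  N=1 Z=0
after  1: R0=0xb0 R1=0x68 R2=0x9d R3=0x49  N=1 Z=0
after  2: R0=0x21 R1=0x68 R2=0x9d R3=0x49  N=0 Z=0
after  3: R0=0x21 R1=0x68 R2=0x9d R3=0xb1  N=1 Z=0
after  4: R0=0x21 R1=0x68 R2=0x21 R3=0xb1  N=0 Z=0
-- IRQ taken; context saved, return-PC = 5 --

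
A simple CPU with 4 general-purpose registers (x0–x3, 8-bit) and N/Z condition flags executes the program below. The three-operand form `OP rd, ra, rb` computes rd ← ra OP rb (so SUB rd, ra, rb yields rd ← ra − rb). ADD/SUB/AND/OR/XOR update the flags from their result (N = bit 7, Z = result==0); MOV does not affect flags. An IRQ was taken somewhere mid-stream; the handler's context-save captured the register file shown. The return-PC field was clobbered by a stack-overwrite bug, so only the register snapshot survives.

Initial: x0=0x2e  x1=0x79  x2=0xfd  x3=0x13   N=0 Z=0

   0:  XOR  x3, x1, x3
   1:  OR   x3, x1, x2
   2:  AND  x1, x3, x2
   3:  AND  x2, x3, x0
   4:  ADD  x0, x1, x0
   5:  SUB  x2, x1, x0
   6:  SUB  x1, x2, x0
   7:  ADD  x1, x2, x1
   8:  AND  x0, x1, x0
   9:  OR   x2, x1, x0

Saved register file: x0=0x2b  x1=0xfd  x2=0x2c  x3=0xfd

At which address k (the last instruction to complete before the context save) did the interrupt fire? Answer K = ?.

K = 4

after  0: x0=0x2e x1=0x79 x2=0xfd x3=0x6a  N=0 Z=0
after  1: x0=0x2e x1=0x79 x2=0xfd x3=0xfd  N=1 Z=0
after  2: x0=0x2e x1=0xfd x2=0xfd x3=0xfd  N=1 Z=0
after  3: x0=0x2e x1=0xfd x2=0x2c x3=0xfd  N=0 Z=0
after  4: x0=0x2b x1=0xfd x2=0x2c x3=0xfd  N=0 Z=0
-- IRQ taken; context saved, return-PC = 5 --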